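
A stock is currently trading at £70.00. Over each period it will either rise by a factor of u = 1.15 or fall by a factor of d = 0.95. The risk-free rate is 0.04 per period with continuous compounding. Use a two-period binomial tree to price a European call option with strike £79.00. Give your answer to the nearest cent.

Risk-neutral probability p = (e^0.04 − 0.95)/(1.15 − 0.95) = 0.0908/0.2000 = 0.4541
Terminal stock prices: S_uu = 92.57, S_ud = 76.47, S_dd = 63.17
Terminal payoffs (S − K): max(13.57, 0) = 13.57, max(-2.525, 0) = 0, max(-15.83, 0) = 0
Node u (S = 80.5): V_u = e^(−0.04)·[0.4541·13.5750 + 0.5459·0.0000] = 5.9221
Node d (S = 66.5): V_d = e^(−0.04)·[0.4541·0.0000 + 0.5459·0.0000] = 0.0000
Node 0 (S = 70): V_0 = e^(−0.04)·[0.4541·5.9221 + 0.5459·0.0000] = 2.5835

£2.58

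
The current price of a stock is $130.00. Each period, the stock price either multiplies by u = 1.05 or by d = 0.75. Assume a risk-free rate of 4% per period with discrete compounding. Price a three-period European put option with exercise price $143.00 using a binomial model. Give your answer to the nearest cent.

$3.14

Risk-neutral probability p = (1 + 0.04 − 0.75)/(1.05 − 0.75) = 0.2900/0.3000 = 0.9667
Terminal stock prices: S_uuu = 150.5, S_uud = 107.5, S_udd = 76.78, S_ddd = 54.84
Terminal payoffs (K − S): max(-7.491, 0) = 0, max(35.51, 0) = 35.51, max(66.22, 0) = 66.22, max(88.16, 0) = 88.16
Node uu (S = 143.3): V_uu = 1/1.04·[0.9667·0.0000 + 0.0333·35.5062] = 1.1380
Node ud (S = 102.4): V_ud = 1/1.04·[0.9667·35.5062 + 0.0333·66.2188] = 35.1250
Node dd (S = 73.12): V_dd = 1/1.04·[0.9667·66.2188 + 0.0333·88.1562] = 64.3750
Node u (S = 136.5): V_u = 1/1.04·[0.9667·1.1380 + 0.0333·35.1250] = 2.1836
Node d (S = 97.5): V_d = 1/1.04·[0.9667·35.1250 + 0.0333·64.3750] = 34.7115
Node 0 (S = 130): V_0 = 1/1.04·[0.9667·2.1836 + 0.0333·34.7115] = 3.1422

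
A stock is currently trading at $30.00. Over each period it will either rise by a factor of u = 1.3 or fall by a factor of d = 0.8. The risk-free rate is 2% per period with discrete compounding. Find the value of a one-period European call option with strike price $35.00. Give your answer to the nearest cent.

$1.73

Risk-neutral probability p = (1 + 0.02 − 0.8)/(1.3 − 0.8) = 0.2200/0.5000 = 0.4400
Terminal stock prices: S_u = 39, S_d = 24
Terminal payoffs (S − K): max(4, 0) = 4, max(-11, 0) = 0
Node 0 (S = 30): V_0 = 1/1.02·[0.4400·4.0000 + 0.5600·0.0000] = 1.7255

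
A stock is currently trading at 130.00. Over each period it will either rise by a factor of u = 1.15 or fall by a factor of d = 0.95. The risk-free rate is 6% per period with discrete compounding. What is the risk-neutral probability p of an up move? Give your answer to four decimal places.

p = 0.5500

Risk-neutral probability p = (1 + 0.06 − 0.95)/(1.15 − 0.95) = 0.1100/0.2000 = 0.5500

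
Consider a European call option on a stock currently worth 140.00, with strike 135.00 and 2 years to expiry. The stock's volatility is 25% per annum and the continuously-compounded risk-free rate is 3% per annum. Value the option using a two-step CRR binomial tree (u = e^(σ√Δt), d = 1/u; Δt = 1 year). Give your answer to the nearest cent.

CRR parameters: u = e^(σ√Δt) = e^(0.25·√1) = 1.2840, d = 1/u = 0.7788
Per-period rate: rΔt = 0.03·1 = 0.03, so R = e^0.03 = 1.0305
Risk-neutral probability p = (e^0.03 − 0.7788)/(1.2840 − 0.7788) = 0.2517/0.5052 = 0.4981
Terminal stock prices: S_uu = 230.8, S_ud = 140, S_dd = 84.91
Terminal payoffs (S − K): max(95.82, 0) = 95.82, max(5, 0) = 5, max(-50.09, 0) = 0
Node u (S = 179.8): V_u = e^(−0.03)·[0.4981·95.8210 + 0.5019·5.0000] = 48.7534
Node d (S = 109): V_d = e^(−0.03)·[0.4981·5.0000 + 0.5019·0.0000] = 2.4169
Node 0 (S = 140): V_0 = e^(−0.03)·[0.4981·48.7534 + 0.5019·2.4169] = 24.7437

24.74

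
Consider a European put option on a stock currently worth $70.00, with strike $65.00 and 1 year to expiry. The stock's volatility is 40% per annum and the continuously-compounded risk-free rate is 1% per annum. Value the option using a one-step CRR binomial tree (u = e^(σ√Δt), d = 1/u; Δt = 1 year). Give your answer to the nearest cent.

CRR parameters: u = e^(σ√Δt) = e^(0.4·√1) = 1.4918, d = 1/u = 0.6703
Per-period rate: rΔt = 0.01·1 = 0.01, so R = e^0.01 = 1.0101
Risk-neutral probability p = (e^0.01 − 0.6703)/(1.4918 − 0.6703) = 0.3397/0.8215 = 0.4135
Terminal stock prices: S_u = 104.4, S_d = 46.92
Terminal payoffs (K − S): max(-39.43, 0) = 0, max(18.08, 0) = 18.08
Node 0 (S = 70): V_0 = e^(−0.01)·[0.4135·0.0000 + 0.5865·18.0776] = 10.4962

$10.50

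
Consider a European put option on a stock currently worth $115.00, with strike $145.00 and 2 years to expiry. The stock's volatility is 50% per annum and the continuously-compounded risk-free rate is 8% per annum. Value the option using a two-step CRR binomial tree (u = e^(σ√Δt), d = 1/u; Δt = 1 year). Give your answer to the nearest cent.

$38.45

CRR parameters: u = e^(σ√Δt) = e^(0.5·√1) = 1.6487, d = 1/u = 0.6065
Per-period rate: rΔt = 0.08·1 = 0.08, so R = e^0.08 = 1.0833
Risk-neutral probability p = (e^0.08 − 0.6065)/(1.6487 − 0.6065) = 0.4768/1.0422 = 0.4575
Terminal stock prices: S_uu = 312.6, S_ud = 115, S_dd = 42.31
Terminal payoffs (K − S): max(-167.6, 0) = 0, max(30, 0) = 30, max(102.7, 0) = 102.7
Node u (S = 189.6): V_u = e^(−0.08)·[0.4575·0.0000 + 0.5425·30.0000] = 15.0249
Node d (S = 69.75): V_d = e^(−0.08)·[0.4575·30.0000 + 0.5425·102.6939] = 64.1008
Node 0 (S = 115): V_0 = e^(−0.08)·[0.4575·15.0249 + 0.5425·64.1008] = 38.4485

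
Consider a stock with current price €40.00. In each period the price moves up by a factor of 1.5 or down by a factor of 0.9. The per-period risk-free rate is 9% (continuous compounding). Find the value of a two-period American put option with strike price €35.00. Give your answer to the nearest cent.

Risk-neutral probability p = (e^0.09 − 0.9)/(1.5 − 0.9) = 0.1942/0.6000 = 0.3236
Terminal stock prices: S_uu = 90, S_ud = 54, S_dd = 32.4
Terminal payoffs (K − S): max(-55, 0) = 0, max(-19, 0) = 0, max(2.6, 0) = 2.6
Node u (S = 60): continuation = e^(−0.09)·[0.3236·0.0000 + 0.6764·0.0000] = 0.0000; exercise value = 0.0000 ≤ continuation, so V_u = 0.0000
Node d (S = 36): continuation = e^(−0.09)·[0.3236·0.0000 + 0.6764·2.6000] = 1.6072; exercise value = 0.0000 ≤ continuation, so V_d = 1.6072
Node 0 (S = 40): continuation = e^(−0.09)·[0.3236·0.0000 + 0.6764·1.6072] = 0.9935; exercise value = 0.0000 ≤ continuation, so V_0 = 0.9935

€0.99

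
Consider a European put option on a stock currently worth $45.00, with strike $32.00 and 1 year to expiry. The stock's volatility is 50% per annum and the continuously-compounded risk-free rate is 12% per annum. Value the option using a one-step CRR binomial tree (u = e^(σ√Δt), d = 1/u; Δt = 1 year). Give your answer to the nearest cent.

CRR parameters: u = e^(σ√Δt) = e^(0.5·√1) = 1.6487, d = 1/u = 0.6065
Per-period rate: rΔt = 0.12·1 = 0.12, so R = e^0.12 = 1.1275
Risk-neutral probability p = (e^0.12 − 0.6065)/(1.6487 − 0.6065) = 0.5210/1.0422 = 0.4999
Terminal stock prices: S_u = 74.19, S_d = 27.29
Terminal payoffs (K − S): max(-42.19, 0) = 0, max(4.706, 0) = 4.706
Node 0 (S = 45): V_0 = e^(−0.12)·[0.4999·0.0000 + 0.5001·4.7061] = 2.0875

$2.09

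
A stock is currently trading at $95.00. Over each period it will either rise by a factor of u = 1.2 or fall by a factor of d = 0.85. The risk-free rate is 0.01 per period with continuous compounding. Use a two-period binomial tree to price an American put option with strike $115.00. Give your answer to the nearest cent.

Risk-neutral probability p = (e^0.01 − 0.85)/(1.2 − 0.85) = 0.1601/0.3500 = 0.4573
Terminal stock prices: S_uu = 136.8, S_ud = 96.9, S_dd = 68.64
Terminal payoffs (K − S): max(-21.8, 0) = 0, max(18.1, 0) = 18.1, max(46.36, 0) = 46.36
Node u (S = 114): continuation = e^(−0.01)·[0.4573·0.0000 + 0.5427·18.1000] = 9.7254; exercise value = 1.0000 ≤ continuation, so V_u = 9.7254
Node d (S = 80.75): continuation = e^(−0.01)·[0.4573·18.1000 + 0.5427·46.3625] = 33.1057; exercise value = 34.2500 > continuation, so V_d = 34.2500 (exercise)
Node 0 (S = 95): continuation = e^(−0.01)·[0.4573·9.7254 + 0.5427·34.2500] = 22.8060; exercise value = 20.0000 ≤ continuation, so V_0 = 22.8060

$22.81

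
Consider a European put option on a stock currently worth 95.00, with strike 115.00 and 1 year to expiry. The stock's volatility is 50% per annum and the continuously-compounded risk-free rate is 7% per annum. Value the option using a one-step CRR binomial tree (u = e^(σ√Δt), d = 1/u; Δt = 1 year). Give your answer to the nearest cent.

29.58

CRR parameters: u = e^(σ√Δt) = e^(0.5·√1) = 1.6487, d = 1/u = 0.6065
Per-period rate: rΔt = 0.07·1 = 0.07, so R = e^0.07 = 1.0725
Risk-neutral probability p = (e^0.07 − 0.6065)/(1.6487 − 0.6065) = 0.4660/1.0422 = 0.4471
Terminal stock prices: S_u = 156.6, S_d = 57.62
Terminal payoffs (K − S): max(-41.63, 0) = 0, max(57.38, 0) = 57.38
Node 0 (S = 95): V_0 = e^(−0.07)·[0.4471·0.0000 + 0.5529·57.3796] = 29.5796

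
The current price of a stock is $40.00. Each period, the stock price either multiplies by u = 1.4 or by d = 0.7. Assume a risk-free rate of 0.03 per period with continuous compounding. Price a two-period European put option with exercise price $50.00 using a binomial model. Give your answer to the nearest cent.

Risk-neutral probability p = (e^0.03 − 0.7)/(1.4 − 0.7) = 0.3305/0.7000 = 0.4721
Terminal stock prices: S_uu = 78.4, S_ud = 39.2, S_dd = 19.6
Terminal payoffs (K − S): max(-28.4, 0) = 0, max(10.8, 0) = 10.8, max(30.4, 0) = 30.4
Node u (S = 56): V_u = e^(−0.03)·[0.4721·0.0000 + 0.5279·10.8000] = 5.5331
Node d (S = 28): V_d = e^(−0.03)·[0.4721·10.8000 + 0.5279·30.4000] = 20.5223
Node 0 (S = 40): V_0 = e^(−0.03)·[0.4721·5.5331 + 0.5279·20.5223] = 13.0488

$13.05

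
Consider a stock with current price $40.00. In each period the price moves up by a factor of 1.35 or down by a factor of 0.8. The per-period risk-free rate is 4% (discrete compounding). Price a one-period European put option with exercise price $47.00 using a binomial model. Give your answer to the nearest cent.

$8.13

Risk-neutral probability p = (1 + 0.04 − 0.8)/(1.35 − 0.8) = 0.2400/0.5500 = 0.4364
Terminal stock prices: S_u = 54, S_d = 32
Terminal payoffs (K − S): max(-7, 0) = 0, max(15, 0) = 15
Node 0 (S = 40): V_0 = 1/1.04·[0.4364·0.0000 + 0.5636·15.0000] = 8.1294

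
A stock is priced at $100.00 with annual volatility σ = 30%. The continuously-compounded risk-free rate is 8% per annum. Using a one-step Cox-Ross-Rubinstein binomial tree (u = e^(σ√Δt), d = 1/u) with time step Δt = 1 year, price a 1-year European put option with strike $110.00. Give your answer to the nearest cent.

CRR parameters: u = e^(σ√Δt) = e^(0.3·√1) = 1.3499, d = 1/u = 0.7408
Per-period rate: rΔt = 0.08·1 = 0.08, so R = e^0.08 = 1.0833
Risk-neutral probability p = (e^0.08 − 0.7408)/(1.3499 − 0.7408) = 0.3425/0.6090 = 0.5623
Terminal stock prices: S_u = 135, S_d = 74.08
Terminal payoffs (K − S): max(-24.99, 0) = 0, max(35.92, 0) = 35.92
Node 0 (S = 100): V_0 = e^(−0.08)·[0.5623·0.0000 + 0.4377·35.9182] = 14.5124

$14.51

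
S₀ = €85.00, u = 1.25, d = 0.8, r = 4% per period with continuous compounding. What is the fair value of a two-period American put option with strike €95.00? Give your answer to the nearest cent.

Risk-neutral probability p = (e^0.04 − 0.8)/(1.25 − 0.8) = 0.2408/0.4500 = 0.5351
Terminal stock prices: S_uu = 132.8, S_ud = 85, S_dd = 54.4
Terminal payoffs (K − S): max(-37.81, 0) = 0, max(10, 0) = 10, max(40.6, 0) = 40.6
Node u (S = 106.2): continuation = e^(−0.04)·[0.5351·0.0000 + 0.4649·10.0000] = 4.4664; exercise value = 0.0000 ≤ continuation, so V_u = 4.4664
Node d (S = 68): continuation = e^(−0.04)·[0.5351·10.0000 + 0.4649·40.6000] = 23.2750; exercise value = 27.0000 > continuation, so V_d = 27.0000 (exercise)
Node 0 (S = 85): continuation = e^(−0.04)·[0.5351·4.4664 + 0.4649·27.0000] = 14.3556; exercise value = 10.0000 ≤ continuation, so V_0 = 14.3556

€14.36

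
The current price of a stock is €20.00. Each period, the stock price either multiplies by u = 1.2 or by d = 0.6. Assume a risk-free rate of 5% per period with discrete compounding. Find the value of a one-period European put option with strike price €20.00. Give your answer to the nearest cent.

€1.90

Risk-neutral probability p = (1 + 0.05 − 0.6)/(1.2 − 0.6) = 0.4500/0.6000 = 0.7500
Terminal stock prices: S_u = 24, S_d = 12
Terminal payoffs (K − S): max(-4, 0) = 0, max(8, 0) = 8
Node 0 (S = 20): V_0 = 1/1.05·[0.7500·0.0000 + 0.2500·8.0000] = 1.9048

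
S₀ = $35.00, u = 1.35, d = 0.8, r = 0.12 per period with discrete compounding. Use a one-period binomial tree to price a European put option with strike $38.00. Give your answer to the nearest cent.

Risk-neutral probability p = (1 + 0.12 − 0.8)/(1.35 − 0.8) = 0.3200/0.5500 = 0.5818
Terminal stock prices: S_u = 47.25, S_d = 28
Terminal payoffs (K − S): max(-9.25, 0) = 0, max(10, 0) = 10
Node 0 (S = 35): V_0 = 1/1.12·[0.5818·0.0000 + 0.4182·10.0000] = 3.7338

$3.73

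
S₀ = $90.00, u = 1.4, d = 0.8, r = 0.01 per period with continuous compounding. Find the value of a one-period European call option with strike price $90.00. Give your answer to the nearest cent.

$12.48

Risk-neutral probability p = (e^0.01 − 0.8)/(1.4 − 0.8) = 0.2101/0.6000 = 0.3501
Terminal stock prices: S_u = 126, S_d = 72
Terminal payoffs (S − K): max(36, 0) = 36, max(-18, 0) = 0
Node 0 (S = 90): V_0 = e^(−0.01)·[0.3501·36.0000 + 0.6499·0.0000] = 12.4776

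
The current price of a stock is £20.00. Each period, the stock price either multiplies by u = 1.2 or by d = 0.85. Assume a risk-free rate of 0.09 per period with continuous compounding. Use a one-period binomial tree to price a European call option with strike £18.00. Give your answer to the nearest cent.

£3.83

Risk-neutral probability p = (e^0.09 − 0.85)/(1.2 − 0.85) = 0.2442/0.3500 = 0.6976
Terminal stock prices: S_u = 24, S_d = 17
Terminal payoffs (S − K): max(6, 0) = 6, max(-1, 0) = 0
Node 0 (S = 20): V_0 = e^(−0.09)·[0.6976·6.0000 + 0.3024·0.0000] = 3.8256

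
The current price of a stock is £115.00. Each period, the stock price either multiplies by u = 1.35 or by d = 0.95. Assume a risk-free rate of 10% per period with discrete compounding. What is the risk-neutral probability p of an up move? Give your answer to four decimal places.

Risk-neutral probability p = (1 + 0.1 − 0.95)/(1.35 − 0.95) = 0.1500/0.4000 = 0.3750

p = 0.3750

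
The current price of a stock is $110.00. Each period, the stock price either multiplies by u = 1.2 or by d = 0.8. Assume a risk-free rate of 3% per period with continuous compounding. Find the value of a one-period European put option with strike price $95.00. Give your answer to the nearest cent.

Risk-neutral probability p = (e^0.03 − 0.8)/(1.2 − 0.8) = 0.2305/0.4000 = 0.5761
Terminal stock prices: S_u = 132, S_d = 88
Terminal payoffs (K − S): max(-37, 0) = 0, max(7, 0) = 7
Node 0 (S = 110): V_0 = e^(−0.03)·[0.5761·0.0000 + 0.4239·7.0000] = 2.8794

$2.88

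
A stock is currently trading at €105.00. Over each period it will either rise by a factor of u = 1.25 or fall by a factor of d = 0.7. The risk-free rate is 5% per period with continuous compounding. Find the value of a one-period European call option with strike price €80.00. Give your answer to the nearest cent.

€31.14

Risk-neutral probability p = (e^0.05 − 0.7)/(1.25 − 0.7) = 0.3513/0.5500 = 0.6387
Terminal stock prices: S_u = 131.2, S_d = 73.5
Terminal payoffs (S − K): max(51.25, 0) = 51.25, max(-6.5, 0) = 0
Node 0 (S = 105): V_0 = e^(−0.05)·[0.6387·51.2500 + 0.3613·0.0000] = 31.1357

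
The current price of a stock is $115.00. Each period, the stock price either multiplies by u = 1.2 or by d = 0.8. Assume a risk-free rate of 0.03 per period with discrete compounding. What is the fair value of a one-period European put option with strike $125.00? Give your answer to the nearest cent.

Risk-neutral probability p = (1 + 0.03 − 0.8)/(1.2 − 0.8) = 0.2300/0.4000 = 0.5750
Terminal stock prices: S_u = 138, S_d = 92
Terminal payoffs (K − S): max(-13, 0) = 0, max(33, 0) = 33
Node 0 (S = 115): V_0 = 1/1.03·[0.5750·0.0000 + 0.4250·33.0000] = 13.6165

$13.62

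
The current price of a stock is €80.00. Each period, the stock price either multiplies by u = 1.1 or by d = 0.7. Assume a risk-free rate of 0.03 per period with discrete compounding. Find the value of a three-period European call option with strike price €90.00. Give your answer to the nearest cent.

€8.47

Risk-neutral probability p = (1 + 0.03 − 0.7)/(1.1 − 0.7) = 0.3300/0.4000 = 0.8250
Terminal stock prices: S_uuu = 106.5, S_uud = 67.76, S_udd = 43.12, S_ddd = 27.44
Terminal payoffs (S − K): max(16.48, 0) = 16.48, max(-22.24, 0) = 0, max(-46.88, 0) = 0, max(-62.56, 0) = 0
Node uu (S = 96.8): V_uu = 1/1.03·[0.8250·16.4800 + 0.1750·0.0000] = 13.2000
Node ud (S = 61.6): V_ud = 1/1.03·[0.8250·0.0000 + 0.1750·0.0000] = 0.0000
Node dd (S = 39.2): V_dd = 1/1.03·[0.8250·0.0000 + 0.1750·0.0000] = 0.0000
Node u (S = 88): V_u = 1/1.03·[0.8250·13.2000 + 0.1750·0.0000] = 10.5728
Node d (S = 56): V_d = 1/1.03·[0.8250·0.0000 + 0.1750·0.0000] = 0.0000
Node 0 (S = 80): V_0 = 1/1.03·[0.8250·10.5728 + 0.1750·0.0000] = 8.4685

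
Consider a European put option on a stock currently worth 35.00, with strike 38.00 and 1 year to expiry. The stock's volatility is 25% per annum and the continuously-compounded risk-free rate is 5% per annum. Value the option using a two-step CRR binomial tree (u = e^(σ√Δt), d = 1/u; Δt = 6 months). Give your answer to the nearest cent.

CRR parameters: u = e^(σ√Δt) = e^(0.25·√0.5) = 1.1934, d = 1/u = 0.8380
Per-period rate: rΔt = 0.05·0.5 = 0.025, so R = e^0.025 = 1.0253
Risk-neutral probability p = (e^0.025 − 0.8380)/(1.1934 − 0.8380) = 0.1873/0.3554 = 0.5272
Terminal stock prices: S_uu = 49.84, S_ud = 35, S_dd = 24.58
Terminal payoffs (K − S): max(-11.84, 0) = 0, max(3, 0) = 3, max(13.42, 0) = 13.42
Node u (S = 41.77): V_u = e^(−0.025)·[0.5272·0.0000 + 0.4728·3.0000] = 1.3835
Node d (S = 29.33): V_d = e^(−0.025)·[0.5272·3.0000 + 0.4728·13.4234] = 7.7329
Node 0 (S = 35): V_0 = e^(−0.025)·[0.5272·1.3835 + 0.4728·7.7329] = 4.2776

4.28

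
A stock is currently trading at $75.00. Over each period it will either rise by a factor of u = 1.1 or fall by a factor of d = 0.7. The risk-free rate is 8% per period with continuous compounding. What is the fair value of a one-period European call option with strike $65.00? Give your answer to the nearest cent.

$15.48

Risk-neutral probability p = (e^0.08 − 0.7)/(1.1 − 0.7) = 0.3833/0.4000 = 0.9582
Terminal stock prices: S_u = 82.5, S_d = 52.5
Terminal payoffs (S − K): max(17.5, 0) = 17.5, max(-12.5, 0) = 0
Node 0 (S = 75): V_0 = e^(−0.08)·[0.9582·17.5000 + 0.0418·0.0000] = 15.4796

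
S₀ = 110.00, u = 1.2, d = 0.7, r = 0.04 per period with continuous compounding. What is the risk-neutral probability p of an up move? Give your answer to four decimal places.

Risk-neutral probability p = (e^0.04 − 0.7)/(1.2 − 0.7) = 0.3408/0.5000 = 0.6816

p = 0.6816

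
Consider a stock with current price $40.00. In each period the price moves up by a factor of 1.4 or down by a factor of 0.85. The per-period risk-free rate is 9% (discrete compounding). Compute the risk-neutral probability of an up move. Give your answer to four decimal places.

p = 0.4364

Risk-neutral probability p = (1 + 0.09 − 0.85)/(1.4 − 0.85) = 0.2400/0.5500 = 0.4364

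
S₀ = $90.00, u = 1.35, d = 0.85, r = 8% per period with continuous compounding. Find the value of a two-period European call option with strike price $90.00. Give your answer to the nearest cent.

$19.36

Risk-neutral probability p = (e^0.08 − 0.85)/(1.35 − 0.85) = 0.2333/0.5000 = 0.4666
Terminal stock prices: S_uu = 164, S_ud = 103.3, S_dd = 65.02
Terminal payoffs (S − K): max(74.03, 0) = 74.03, max(13.28, 0) = 13.28, max(-24.98, 0) = 0
Node u (S = 121.5): V_u = e^(−0.08)·[0.4666·74.0250 + 0.5334·13.2750] = 38.4195
Node d (S = 76.5): V_d = e^(−0.08)·[0.4666·13.2750 + 0.5334·0.0000] = 5.7176
Node 0 (S = 90): V_0 = e^(−0.08)·[0.4666·38.4195 + 0.5334·5.7176] = 19.3628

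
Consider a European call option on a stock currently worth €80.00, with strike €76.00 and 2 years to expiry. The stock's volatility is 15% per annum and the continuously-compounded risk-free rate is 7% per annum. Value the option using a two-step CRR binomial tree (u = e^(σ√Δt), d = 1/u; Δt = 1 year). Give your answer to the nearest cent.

€15.21

CRR parameters: u = e^(σ√Δt) = e^(0.15·√1) = 1.1618, d = 1/u = 0.8607
Per-period rate: rΔt = 0.07·1 = 0.07, so R = e^0.07 = 1.0725
Risk-neutral probability p = (e^0.07 − 0.8607)/(1.1618 − 0.8607) = 0.2118/0.3011 = 0.7034
Terminal stock prices: S_uu = 108, S_ud = 80, S_dd = 59.27
Terminal payoffs (S − K): max(31.99, 0) = 31.99, max(4, 0) = 4, max(-16.73, 0) = 0
Node u (S = 92.95): V_u = e^(−0.07)·[0.7034·31.9887 + 0.2966·4.0000] = 22.0848
Node d (S = 68.86): V_d = e^(−0.07)·[0.7034·4.0000 + 0.2966·0.0000] = 2.6232
Node 0 (S = 80): V_0 = e^(−0.07)·[0.7034·22.0848 + 0.2966·2.6232] = 15.2090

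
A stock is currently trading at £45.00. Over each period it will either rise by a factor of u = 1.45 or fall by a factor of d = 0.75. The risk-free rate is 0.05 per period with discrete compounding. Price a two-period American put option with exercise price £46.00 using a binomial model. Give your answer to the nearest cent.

£6.67

Risk-neutral probability p = (1 + 0.05 − 0.75)/(1.45 − 0.75) = 0.3000/0.7000 = 0.4286
Terminal stock prices: S_uu = 94.61, S_ud = 48.94, S_dd = 25.31
Terminal payoffs (K − S): max(-48.61, 0) = 0, max(-2.938, 0) = 0, max(20.69, 0) = 20.69
Node u (S = 65.25): continuation = 1/1.05·[0.4286·0.0000 + 0.5714·0.0000] = 0.0000; exercise value = 0.0000 ≤ continuation, so V_u = 0.0000
Node d (S = 33.75): continuation = 1/1.05·[0.4286·0.0000 + 0.5714·20.6875] = 11.2585; exercise value = 12.2500 > continuation, so V_d = 12.2500 (exercise)
Node 0 (S = 45): continuation = 1/1.05·[0.4286·0.0000 + 0.5714·12.2500] = 6.6667; exercise value = 1.0000 ≤ continuation, so V_0 = 6.6667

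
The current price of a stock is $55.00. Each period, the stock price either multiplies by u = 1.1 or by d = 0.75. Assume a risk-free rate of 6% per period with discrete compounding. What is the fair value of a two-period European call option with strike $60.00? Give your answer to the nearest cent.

$4.57

Risk-neutral probability p = (1 + 0.06 − 0.75)/(1.1 − 0.75) = 0.3100/0.3500 = 0.8857
Terminal stock prices: S_uu = 66.55, S_ud = 45.38, S_dd = 30.94
Terminal payoffs (S − K): max(6.55, 0) = 6.55, max(-14.62, 0) = 0, max(-29.06, 0) = 0
Node u (S = 60.5): V_u = 1/1.06·[0.8857·6.5500 + 0.1143·0.0000] = 5.4730
Node d (S = 41.25): V_d = 1/1.06·[0.8857·0.0000 + 0.1143·0.0000] = 0.0000
Node 0 (S = 55): V_0 = 1/1.06·[0.8857·5.4730 + 0.1143·0.0000] = 4.5732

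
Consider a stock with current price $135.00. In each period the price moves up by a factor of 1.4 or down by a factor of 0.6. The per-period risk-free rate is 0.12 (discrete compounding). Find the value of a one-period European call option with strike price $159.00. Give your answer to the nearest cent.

Risk-neutral probability p = (1 + 0.12 − 0.6)/(1.4 − 0.6) = 0.5200/0.8000 = 0.6500
Terminal stock prices: S_u = 189, S_d = 81
Terminal payoffs (S − K): max(30, 0) = 30, max(-78, 0) = 0
Node 0 (S = 135): V_0 = 1/1.12·[0.6500·30.0000 + 0.3500·0.0000] = 17.4107

$17.41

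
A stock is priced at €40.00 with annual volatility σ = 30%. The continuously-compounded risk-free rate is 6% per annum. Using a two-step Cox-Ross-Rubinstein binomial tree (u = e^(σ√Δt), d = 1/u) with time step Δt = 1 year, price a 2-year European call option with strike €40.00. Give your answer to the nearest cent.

CRR parameters: u = e^(σ√Δt) = e^(0.3·√1) = 1.3499, d = 1/u = 0.7408
Per-period rate: rΔt = 0.06·1 = 0.06, so R = e^0.06 = 1.0618
Risk-neutral probability p = (e^0.06 − 0.7408)/(1.3499 − 0.7408) = 0.3210/0.6090 = 0.5271
Terminal stock prices: S_uu = 72.88, S_ud = 40, S_dd = 21.95
Terminal payoffs (S − K): max(32.88, 0) = 32.88, max(0, 0) = 0, max(-18.05, 0) = 0
Node u (S = 53.99): V_u = e^(−0.06)·[0.5271·32.8848 + 0.4729·0.0000] = 16.3238
Node d (S = 29.63): V_d = e^(−0.06)·[0.5271·0.0000 + 0.4729·0.0000] = 0.0000
Node 0 (S = 40): V_0 = e^(−0.06)·[0.5271·16.3238 + 0.4729·0.0000] = 8.1030

€8.10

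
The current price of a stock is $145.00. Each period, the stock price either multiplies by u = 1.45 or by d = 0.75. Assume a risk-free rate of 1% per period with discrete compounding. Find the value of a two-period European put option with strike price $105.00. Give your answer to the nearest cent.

Risk-neutral probability p = (1 + 0.01 − 0.75)/(1.45 − 0.75) = 0.2600/0.7000 = 0.3714
Terminal stock prices: S_uu = 304.9, S_ud = 157.7, S_dd = 81.56
Terminal payoffs (K − S): max(-199.9, 0) = 0, max(-52.69, 0) = 0, max(23.44, 0) = 23.44
Node u (S = 210.2): V_u = 1/1.01·[0.3714·0.0000 + 0.6286·0.0000] = 0.0000
Node d (S = 108.8): V_d = 1/1.01·[0.3714·0.0000 + 0.6286·23.4375] = 14.5863
Node 0 (S = 145): V_0 = 1/1.01·[0.3714·0.0000 + 0.6286·14.5863] = 9.0777

$9.08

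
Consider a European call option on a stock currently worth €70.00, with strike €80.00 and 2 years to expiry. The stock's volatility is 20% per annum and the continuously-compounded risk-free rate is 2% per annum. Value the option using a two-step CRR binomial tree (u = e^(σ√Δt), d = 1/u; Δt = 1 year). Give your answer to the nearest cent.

€5.88

CRR parameters: u = e^(σ√Δt) = e^(0.2·√1) = 1.2214, d = 1/u = 0.8187
Per-period rate: rΔt = 0.02·1 = 0.02, so R = e^0.02 = 1.0202
Risk-neutral probability p = (e^0.02 − 0.8187)/(1.2214 − 0.8187) = 0.2015/0.4027 = 0.5003
Terminal stock prices: S_uu = 104.4, S_ud = 70, S_dd = 46.92
Terminal payoffs (S − K): max(24.43, 0) = 24.43, max(-10, 0) = 0, max(-33.08, 0) = 0
Node u (S = 85.5): V_u = e^(−0.02)·[0.5003·24.4277 + 0.4997·0.0000] = 11.9800
Node d (S = 57.31): V_d = e^(−0.02)·[0.5003·0.0000 + 0.4997·0.0000] = 0.0000
Node 0 (S = 70): V_0 = e^(−0.02)·[0.5003·11.9800 + 0.4997·0.0000] = 5.8753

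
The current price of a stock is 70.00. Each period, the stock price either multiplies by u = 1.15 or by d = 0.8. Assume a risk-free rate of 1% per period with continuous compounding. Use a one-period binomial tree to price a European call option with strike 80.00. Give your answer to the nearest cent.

0.30

Risk-neutral probability p = (e^0.01 − 0.8)/(1.15 − 0.8) = 0.2101/0.3500 = 0.6001
Terminal stock prices: S_u = 80.5, S_d = 56
Terminal payoffs (S − K): max(0.5, 0) = 0.5, max(-24, 0) = 0
Node 0 (S = 70): V_0 = e^(−0.01)·[0.6001·0.5000 + 0.3999·0.0000] = 0.2971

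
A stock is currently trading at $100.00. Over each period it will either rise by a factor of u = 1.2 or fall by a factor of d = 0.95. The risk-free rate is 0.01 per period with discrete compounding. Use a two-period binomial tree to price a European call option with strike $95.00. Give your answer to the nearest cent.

$9.56

Risk-neutral probability p = (1 + 0.01 − 0.95)/(1.2 − 0.95) = 0.0600/0.2500 = 0.2400
Terminal stock prices: S_uu = 144, S_ud = 114, S_dd = 90.25
Terminal payoffs (S − K): max(49, 0) = 49, max(19, 0) = 19, max(-4.75, 0) = 0
Node u (S = 120): V_u = 1/1.01·[0.2400·49.0000 + 0.7600·19.0000] = 25.9406
Node d (S = 95): V_d = 1/1.01·[0.2400·19.0000 + 0.7600·0.0000] = 4.5149
Node 0 (S = 100): V_0 = 1/1.01·[0.2400·25.9406 + 0.7600·4.5149] = 9.5614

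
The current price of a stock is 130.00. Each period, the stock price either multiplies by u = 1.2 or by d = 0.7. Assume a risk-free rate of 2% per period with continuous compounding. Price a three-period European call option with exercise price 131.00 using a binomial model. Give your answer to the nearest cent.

23.18

Risk-neutral probability p = (e^0.02 − 0.7)/(1.2 − 0.7) = 0.3202/0.5000 = 0.6404
Terminal stock prices: S_uuu = 224.6, S_uud = 131, S_udd = 76.44, S_ddd = 44.59
Terminal payoffs (S − K): max(93.64, 0) = 93.64, max(0.04, 0) = 0.04, max(-54.56, 0) = 0, max(-86.41, 0) = 0
Node uu (S = 187.2): V_uu = e^(−0.02)·[0.6404·93.6400 + 0.3596·0.0400] = 58.7940
Node ud (S = 109.2): V_ud = e^(−0.02)·[0.6404·0.0400 + 0.3596·0.0000] = 0.0251
Node dd (S = 63.7): V_dd = e^(−0.02)·[0.6404·0.0000 + 0.3596·0.0000] = 0.0000
Node u (S = 156): V_u = e^(−0.02)·[0.6404·58.7940 + 0.3596·0.0251] = 36.9151
Node d (S = 91): V_d = e^(−0.02)·[0.6404·0.0251 + 0.3596·0.0000] = 0.0158
Node 0 (S = 130): V_0 = e^(−0.02)·[0.6404·36.9151 + 0.3596·0.0158] = 23.1780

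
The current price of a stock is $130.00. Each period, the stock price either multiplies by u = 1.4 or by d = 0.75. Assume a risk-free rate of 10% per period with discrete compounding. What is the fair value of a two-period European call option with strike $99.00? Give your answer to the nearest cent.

Risk-neutral probability p = (1 + 0.1 − 0.75)/(1.4 − 0.75) = 0.3500/0.6500 = 0.5385
Terminal stock prices: S_uu = 254.8, S_ud = 136.5, S_dd = 73.12
Terminal payoffs (S − K): max(155.8, 0) = 155.8, max(37.5, 0) = 37.5, max(-25.88, 0) = 0
Node u (S = 182): V_u = 1/1.1·[0.5385·155.8000 + 0.4615·37.5000] = 92.0000
Node d (S = 97.5): V_d = 1/1.1·[0.5385·37.5000 + 0.4615·0.0000] = 18.3566
Node 0 (S = 130): V_0 = 1/1.1·[0.5385·92.0000 + 0.4615·18.3566] = 52.7371

$52.74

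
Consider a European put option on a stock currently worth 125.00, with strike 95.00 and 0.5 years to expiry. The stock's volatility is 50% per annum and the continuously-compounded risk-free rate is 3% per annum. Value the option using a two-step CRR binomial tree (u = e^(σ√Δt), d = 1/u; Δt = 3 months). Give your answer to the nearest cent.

5.66

CRR parameters: u = e^(σ√Δt) = e^(0.5·√0.25) = 1.2840, d = 1/u = 0.7788
Per-period rate: rΔt = 0.03·0.25 = 0.0075, so R = e^0.0075 = 1.0075
Risk-neutral probability p = (e^0.0075 − 0.7788)/(1.2840 − 0.7788) = 0.2287/0.5052 = 0.4527
Terminal stock prices: S_uu = 206.1, S_ud = 125, S_dd = 75.82
Terminal payoffs (K − S): max(-111.1, 0) = 0, max(-30, 0) = 0, max(19.18, 0) = 19.18
Node u (S = 160.5): V_u = e^(−0.0075)·[0.4527·0.0000 + 0.5473·0.0000] = 0.0000
Node d (S = 97.35): V_d = e^(−0.0075)·[0.4527·0.0000 + 0.5473·19.1837] = 10.4203
Node 0 (S = 125): V_0 = e^(−0.0075)·[0.4527·0.0000 + 0.5473·10.4203] = 5.6602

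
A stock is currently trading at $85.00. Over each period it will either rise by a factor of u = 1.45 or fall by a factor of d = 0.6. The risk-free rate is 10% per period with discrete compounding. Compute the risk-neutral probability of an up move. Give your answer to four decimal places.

Risk-neutral probability p = (1 + 0.1 − 0.6)/(1.45 − 0.6) = 0.5000/0.8500 = 0.5882

p = 0.5882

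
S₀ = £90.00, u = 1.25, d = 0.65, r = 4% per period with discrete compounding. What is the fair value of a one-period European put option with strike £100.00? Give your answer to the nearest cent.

Risk-neutral probability p = (1 + 0.04 − 0.65)/(1.25 − 0.65) = 0.3900/0.6000 = 0.6500
Terminal stock prices: S_u = 112.5, S_d = 58.5
Terminal payoffs (K − S): max(-12.5, 0) = 0, max(41.5, 0) = 41.5
Node 0 (S = 90): V_0 = 1/1.04·[0.6500·0.0000 + 0.3500·41.5000] = 13.9663

£13.97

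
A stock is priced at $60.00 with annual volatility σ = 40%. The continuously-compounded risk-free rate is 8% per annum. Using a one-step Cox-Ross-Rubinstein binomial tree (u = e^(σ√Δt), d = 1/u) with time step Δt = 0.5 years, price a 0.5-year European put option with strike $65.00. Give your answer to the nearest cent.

CRR parameters: u = e^(σ√Δt) = e^(0.4·√0.5) = 1.3269, d = 1/u = 0.7536
Per-period rate: rΔt = 0.08·0.5 = 0.04, so R = e^0.04 = 1.0408
Risk-neutral probability p = (e^0.04 − 0.7536)/(1.3269 − 0.7536) = 0.2872/0.5733 = 0.5009
Terminal stock prices: S_u = 79.61, S_d = 45.22
Terminal payoffs (K − S): max(-14.61, 0) = 0, max(19.78, 0) = 19.78
Node 0 (S = 60): V_0 = e^(−0.04)·[0.5009·0.0000 + 0.4991·19.7817] = 9.4850

$9.49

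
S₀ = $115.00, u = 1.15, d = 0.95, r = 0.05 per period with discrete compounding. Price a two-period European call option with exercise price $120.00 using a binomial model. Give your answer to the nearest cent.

Risk-neutral probability p = (1 + 0.05 − 0.95)/(1.15 − 0.95) = 0.1000/0.2000 = 0.5000
Terminal stock prices: S_uu = 152.1, S_ud = 125.6, S_dd = 103.8
Terminal payoffs (S − K): max(32.09, 0) = 32.09, max(5.637, 0) = 5.637, max(-16.21, 0) = 0
Node u (S = 132.2): V_u = 1/1.05·[0.5000·32.0875 + 0.5000·5.6375] = 17.9643
Node d (S = 109.2): V_d = 1/1.05·[0.5000·5.6375 + 0.5000·0.0000] = 2.6845
Node 0 (S = 115): V_0 = 1/1.05·[0.5000·17.9643 + 0.5000·2.6845] = 9.8328

$9.83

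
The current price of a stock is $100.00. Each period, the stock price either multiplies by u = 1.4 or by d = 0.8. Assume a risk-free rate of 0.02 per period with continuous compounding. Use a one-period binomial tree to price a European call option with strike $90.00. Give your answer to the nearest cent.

Risk-neutral probability p = (e^0.02 − 0.8)/(1.4 − 0.8) = 0.2202/0.6000 = 0.3670
Terminal stock prices: S_u = 140, S_d = 80
Terminal payoffs (S − K): max(50, 0) = 50, max(-10, 0) = 0
Node 0 (S = 100): V_0 = e^(−0.02)·[0.3670·50.0000 + 0.6330·0.0000] = 17.9868

$17.99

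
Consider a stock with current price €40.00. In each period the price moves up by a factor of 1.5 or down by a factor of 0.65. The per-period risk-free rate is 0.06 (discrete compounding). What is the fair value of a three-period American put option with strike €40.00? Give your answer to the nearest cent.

€8.69

Risk-neutral probability p = (1 + 0.06 − 0.65)/(1.5 − 0.65) = 0.4100/0.8500 = 0.4824
Terminal stock prices: S_uuu = 135, S_uud = 58.5, S_udd = 25.35, S_ddd = 10.98
Terminal payoffs (K − S): max(-95, 0) = 0, max(-18.5, 0) = 0, max(14.65, 0) = 14.65, max(29.02, 0) = 29.02
Node uu (S = 90): continuation = 1/1.06·[0.4824·0.0000 + 0.5176·0.0000] = 0.0000; exercise value = 0.0000 ≤ continuation, so V_uu = 0.0000
Node ud (S = 39): continuation = 1/1.06·[0.4824·0.0000 + 0.5176·14.6500] = 7.1543; exercise value = 1.0000 ≤ continuation, so V_ud = 7.1543
Node dd (S = 16.9): continuation = 1/1.06·[0.4824·14.6500 + 0.5176·29.0150] = 20.8358; exercise value = 23.1000 > continuation, so V_dd = 23.1000 (exercise)
Node u (S = 60): continuation = 1/1.06·[0.4824·0.0000 + 0.5176·7.1543] = 3.4938; exercise value = 0.0000 ≤ continuation, so V_u = 3.4938
Node d (S = 26): continuation = 1/1.06·[0.4824·7.1543 + 0.5176·23.1000] = 14.5364; exercise value = 14.0000 ≤ continuation, so V_d = 14.5364
Node 0 (S = 40): continuation = 1/1.06·[0.4824·3.4938 + 0.5176·14.5364] = 8.6886; exercise value = 0.0000 ≤ continuation, so V_0 = 8.6886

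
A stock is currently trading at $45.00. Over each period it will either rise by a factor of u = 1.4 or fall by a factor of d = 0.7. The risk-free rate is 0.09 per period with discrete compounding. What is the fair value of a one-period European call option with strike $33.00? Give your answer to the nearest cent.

Risk-neutral probability p = (1 + 0.09 − 0.7)/(1.4 − 0.7) = 0.3900/0.7000 = 0.5571
Terminal stock prices: S_u = 63, S_d = 31.5
Terminal payoffs (S − K): max(30, 0) = 30, max(-1.5, 0) = 0
Node 0 (S = 45): V_0 = 1/1.09·[0.5571·30.0000 + 0.4429·0.0000] = 15.3342

$15.33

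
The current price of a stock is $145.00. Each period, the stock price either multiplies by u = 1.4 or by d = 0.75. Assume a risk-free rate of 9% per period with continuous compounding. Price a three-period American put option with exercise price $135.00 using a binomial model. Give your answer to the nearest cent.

$13.61

Risk-neutral probability p = (e^0.09 − 0.75)/(1.4 − 0.75) = 0.3442/0.6500 = 0.5295
Terminal stock prices: S_uuu = 397.9, S_uud = 213.1, S_udd = 114.2, S_ddd = 61.17
Terminal payoffs (K − S): max(-262.9, 0) = 0, max(-78.15, 0) = 0, max(20.81, 0) = 20.81, max(73.83, 0) = 73.83
Node uu (S = 284.2): continuation = e^(−0.09)·[0.5295·0.0000 + 0.4705·0.0000] = 0.0000; exercise value = 0.0000 ≤ continuation, so V_uu = 0.0000
Node ud (S = 152.2): continuation = e^(−0.09)·[0.5295·0.0000 + 0.4705·20.8125] = 8.9495; exercise value = 0.0000 ≤ continuation, so V_ud = 8.9495
Node dd (S = 81.56): continuation = e^(−0.09)·[0.5295·20.8125 + 0.4705·73.8281] = 41.8182; exercise value = 53.4375 > continuation, so V_dd = 53.4375 (exercise)
Node u (S = 203): continuation = e^(−0.09)·[0.5295·0.0000 + 0.4705·8.9495] = 3.8483; exercise value = 0.0000 ≤ continuation, so V_u = 3.8483
Node d (S = 108.8): continuation = e^(−0.09)·[0.5295·8.9495 + 0.4705·53.4375] = 27.3093; exercise value = 26.2500 ≤ continuation, so V_d = 27.3093
Node 0 (S = 145): continuation = e^(−0.09)·[0.5295·3.8483 + 0.4705·27.3093] = 13.6055; exercise value = 0.0000 ≤ continuation, so V_0 = 13.6055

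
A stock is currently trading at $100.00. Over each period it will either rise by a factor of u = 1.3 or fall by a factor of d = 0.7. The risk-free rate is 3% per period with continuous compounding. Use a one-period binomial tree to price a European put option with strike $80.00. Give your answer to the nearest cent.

$4.36

Risk-neutral probability p = (e^0.03 − 0.7)/(1.3 − 0.7) = 0.3305/0.6000 = 0.5508
Terminal stock prices: S_u = 130, S_d = 70
Terminal payoffs (K − S): max(-50, 0) = 0, max(10, 0) = 10
Node 0 (S = 100): V_0 = e^(−0.03)·[0.5508·0.0000 + 0.4492·10.0000] = 4.3597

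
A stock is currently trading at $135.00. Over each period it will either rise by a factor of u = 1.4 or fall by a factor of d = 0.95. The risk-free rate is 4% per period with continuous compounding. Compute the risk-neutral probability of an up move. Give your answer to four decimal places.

p = 0.2018

Risk-neutral probability p = (e^0.04 − 0.95)/(1.4 − 0.95) = 0.0908/0.4500 = 0.2018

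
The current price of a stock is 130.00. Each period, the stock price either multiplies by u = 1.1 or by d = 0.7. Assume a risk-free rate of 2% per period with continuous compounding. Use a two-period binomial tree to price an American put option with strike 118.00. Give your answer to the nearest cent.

Risk-neutral probability p = (e^0.02 − 0.7)/(1.1 − 0.7) = 0.3202/0.4000 = 0.8005
Terminal stock prices: S_uu = 157.3, S_ud = 100.1, S_dd = 63.7
Terminal payoffs (K − S): max(-39.3, 0) = 0, max(17.9, 0) = 17.9, max(54.3, 0) = 54.3
Node u (S = 143): continuation = e^(−0.02)·[0.8005·0.0000 + 0.1995·17.9000] = 3.5003; exercise value = 0.0000 ≤ continuation, so V_u = 3.5003
Node d (S = 91): continuation = e^(−0.02)·[0.8005·17.9000 + 0.1995·54.3000] = 24.6634; exercise value = 27.0000 > continuation, so V_d = 27.0000 (exercise)
Node 0 (S = 130): continuation = e^(−0.02)·[0.8005·3.5003 + 0.1995·27.0000] = 8.0263; exercise value = 0.0000 ≤ continuation, so V_0 = 8.0263

8.03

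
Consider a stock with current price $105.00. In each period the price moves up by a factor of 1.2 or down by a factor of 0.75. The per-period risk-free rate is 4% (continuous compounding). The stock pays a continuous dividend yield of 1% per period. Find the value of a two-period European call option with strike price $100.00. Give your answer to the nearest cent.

$18.36

Per-period risk-free factor R = e^0.04 = 1.0408; dividend-adjusted growth = e^(0.04−0.01) = 1.0305.
Risk-neutral probability p = (1.0305 − 0.75)/(1.2 − 0.75) = 0.2805/0.4500 = 0.6232
Terminal stock prices: S_uu = 151.2, S_ud = 94.5, S_dd = 59.06
Terminal payoffs (S − K): max(51.2, 0) = 51.2, max(-5.5, 0) = 0, max(-40.94, 0) = 0
Node u (S = 126): V_u = e^(−0.04)·[0.6232·51.2000 + 0.3768·0.0000] = 30.6583
Node d (S = 78.75): V_d = e^(−0.04)·[0.6232·0.0000 + 0.3768·0.0000] = 0.0000
Node 0 (S = 105): V_0 = e^(−0.04)·[0.6232·30.6583 + 0.3768·0.0000] = 18.3580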